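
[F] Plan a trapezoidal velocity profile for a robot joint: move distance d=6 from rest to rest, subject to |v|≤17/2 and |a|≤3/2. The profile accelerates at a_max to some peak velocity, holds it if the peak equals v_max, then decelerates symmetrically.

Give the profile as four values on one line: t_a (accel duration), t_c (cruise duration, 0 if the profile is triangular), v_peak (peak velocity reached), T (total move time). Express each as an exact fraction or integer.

v_max²/a_max = (17/2)²/(3/2) = 289/6
6 < 289/6 → triangular
v_peak = √(6·3/2) = √9 = 3
t_a = 3/(3/2) = 2; t_c = 0
T = 2·2 = 4

t_a=2 t_c=0 v_peak=3 T=4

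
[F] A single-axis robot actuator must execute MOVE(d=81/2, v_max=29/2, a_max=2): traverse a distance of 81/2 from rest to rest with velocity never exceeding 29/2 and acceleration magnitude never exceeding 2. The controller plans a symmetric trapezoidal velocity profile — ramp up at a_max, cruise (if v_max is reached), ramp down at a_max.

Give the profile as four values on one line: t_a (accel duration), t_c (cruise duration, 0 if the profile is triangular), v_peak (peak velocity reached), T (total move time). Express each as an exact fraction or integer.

t_a=9/2 t_c=0 v_peak=9 T=9

vₘ²/aₘ = (29/2)²/2 = 841/8
81/2 < 841/8 → triangular
v_peak = √(81/2·2) = √81 = 9
t_a = 9/2; t_c = 0
T = 2·9/2 = 9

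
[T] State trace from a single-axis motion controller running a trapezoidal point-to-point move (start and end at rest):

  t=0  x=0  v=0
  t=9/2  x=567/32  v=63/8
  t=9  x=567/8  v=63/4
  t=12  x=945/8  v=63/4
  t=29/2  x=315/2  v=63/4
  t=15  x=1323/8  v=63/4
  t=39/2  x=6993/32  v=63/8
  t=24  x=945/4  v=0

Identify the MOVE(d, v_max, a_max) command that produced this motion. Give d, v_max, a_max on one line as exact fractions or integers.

d=945/4 v_max=63/4 a_max=7/4

final state: t=24, x=945/4, v=0 → d = 945/4
a_max = (63/8−0)/(9/2−0) = 7/4
max v = 63/4 over t∈[9,15] → v_max = 63/4
check: 63/4·(9+6) = 945/4 ✓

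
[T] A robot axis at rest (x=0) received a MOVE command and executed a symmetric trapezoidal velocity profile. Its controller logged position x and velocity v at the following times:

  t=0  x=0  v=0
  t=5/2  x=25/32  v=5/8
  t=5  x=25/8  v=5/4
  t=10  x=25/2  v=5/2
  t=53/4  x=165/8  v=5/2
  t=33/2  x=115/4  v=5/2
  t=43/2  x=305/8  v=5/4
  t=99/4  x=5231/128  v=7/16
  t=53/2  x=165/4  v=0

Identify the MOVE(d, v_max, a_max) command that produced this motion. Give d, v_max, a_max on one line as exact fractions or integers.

d=165/4 v_max=5/2 a_max=1/4

final state: t=53/2, x=165/4, v=0 → d = 165/4
a_max = (5/8−0)/(5/2−0) = 1/4
max v = 5/2 over t∈[10,33/2] → v_max = 5/2
check: 5/2·(10+13/2) = 165/4 ✓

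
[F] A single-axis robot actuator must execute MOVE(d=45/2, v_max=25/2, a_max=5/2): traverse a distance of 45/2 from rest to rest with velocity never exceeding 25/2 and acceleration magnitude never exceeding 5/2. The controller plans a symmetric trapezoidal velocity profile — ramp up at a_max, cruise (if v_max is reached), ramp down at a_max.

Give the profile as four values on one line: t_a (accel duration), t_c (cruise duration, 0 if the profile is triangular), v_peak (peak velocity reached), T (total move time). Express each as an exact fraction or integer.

vₘ²/aₘ = (25/2)²/(5/2) = 125/2
45/2 < 125/2 so t_c = 0
v_peak = √(45/2·5/2) = √(225/4) = 15/2
t_a = (15/2)/(5/2) = 3; t_c = 0
T = 2·3 = 6

t_a=3 t_c=0 v_peak=15/2 T=6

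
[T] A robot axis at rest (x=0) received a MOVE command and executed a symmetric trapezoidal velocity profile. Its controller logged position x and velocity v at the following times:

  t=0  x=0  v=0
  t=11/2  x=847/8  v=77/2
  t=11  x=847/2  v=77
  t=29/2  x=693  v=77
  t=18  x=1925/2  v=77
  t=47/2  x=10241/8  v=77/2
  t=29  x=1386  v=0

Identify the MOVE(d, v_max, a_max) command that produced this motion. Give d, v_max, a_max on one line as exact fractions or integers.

d=1386 v_max=77 a_max=7

final state: t=29, x=1386, v=0 → d = 1386
a_max = (77/2−0)/(11/2−0) = 7
max v = 77 over t∈[11,18] → v_max = 77
check: 77·(11+7) = 1386 ✓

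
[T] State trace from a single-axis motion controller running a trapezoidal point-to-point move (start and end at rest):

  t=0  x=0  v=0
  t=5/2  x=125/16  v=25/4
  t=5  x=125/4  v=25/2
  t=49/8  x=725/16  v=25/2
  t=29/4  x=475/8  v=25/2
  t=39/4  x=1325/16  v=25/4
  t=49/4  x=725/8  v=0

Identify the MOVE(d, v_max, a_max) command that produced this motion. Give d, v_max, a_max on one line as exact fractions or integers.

d=725/8 v_max=25/2 a_max=5/2

final state: t=49/4, x=725/8, v=0 → d = 725/8
a_max = (25/4−0)/(5/2−0) = 5/2
max v = 25/2 over t∈[5,29/4] → v_max = 25/2
check: 25/2·(5+9/4) = 725/8 ✓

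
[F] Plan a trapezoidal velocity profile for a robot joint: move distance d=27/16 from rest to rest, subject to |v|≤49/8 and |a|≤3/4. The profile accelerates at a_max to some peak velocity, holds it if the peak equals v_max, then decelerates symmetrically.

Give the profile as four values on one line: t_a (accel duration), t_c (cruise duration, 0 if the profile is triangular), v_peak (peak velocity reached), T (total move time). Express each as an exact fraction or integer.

t_a=3/2 t_c=0 v_peak=9/8 T=3

(v_max)²/a_max = (49/8)²/(3/4) = 2401/48
27/16 < 2401/48 ⇒ no cruise
v_peak = √(27/16·3/4) = √(81/64) = 9/8
t_a = (9/8)/(3/4) = 3/2; t_c = 0
T = 2·3/2 = 3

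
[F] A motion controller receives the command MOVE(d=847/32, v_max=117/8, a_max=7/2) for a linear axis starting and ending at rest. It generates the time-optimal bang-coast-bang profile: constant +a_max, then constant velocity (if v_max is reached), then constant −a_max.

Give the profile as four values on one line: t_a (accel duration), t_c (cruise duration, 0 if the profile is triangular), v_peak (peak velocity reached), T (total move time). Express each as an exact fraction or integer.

vₘ²/aₘ = (117/8)²/(7/2) = 13689/224
847/32 < 13689/224 so t_c = 0
v_peak = √(847/32·7/2) = √(5929/64) = 77/8
t_a = (77/8)/(7/2) = 11/4; t_c = 0
T = 2·11/4 = 11/2

t_a=11/4 t_c=0 v_peak=77/8 T=11/2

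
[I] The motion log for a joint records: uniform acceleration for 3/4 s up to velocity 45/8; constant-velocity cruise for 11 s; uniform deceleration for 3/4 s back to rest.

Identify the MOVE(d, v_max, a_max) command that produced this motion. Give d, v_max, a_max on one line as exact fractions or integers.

a_max = (45/8)/(3/4) = 15/2
d_a = ½·45/8·3/4 = 135/64; d_c = 45/8·11 = 495/8
d = 2·135/64 + 495/8 = 2115/32
t_c = 11 > 0 so v_max = 45/8

d=2115/32 v_max=45/8 a_max=15/2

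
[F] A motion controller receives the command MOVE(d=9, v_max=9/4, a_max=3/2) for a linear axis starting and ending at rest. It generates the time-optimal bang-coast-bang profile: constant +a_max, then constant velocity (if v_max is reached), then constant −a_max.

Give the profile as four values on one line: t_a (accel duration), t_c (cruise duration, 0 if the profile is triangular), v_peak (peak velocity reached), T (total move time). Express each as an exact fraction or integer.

v_max²/a_max = (9/4)²/(3/2) = 27/8
9 ≥ 27/8 so v_max reached
t_a = (9/4)/(3/2) = 3/2; v_peak = 9/4
d_cruise = 9 − 27/8 = 45/8; t_c = (45/8)/(9/4) = 5/2
T = 2·3/2 + 5/2 = 11/2

t_a=3/2 t_c=5/2 v_peak=9/4 T=11/2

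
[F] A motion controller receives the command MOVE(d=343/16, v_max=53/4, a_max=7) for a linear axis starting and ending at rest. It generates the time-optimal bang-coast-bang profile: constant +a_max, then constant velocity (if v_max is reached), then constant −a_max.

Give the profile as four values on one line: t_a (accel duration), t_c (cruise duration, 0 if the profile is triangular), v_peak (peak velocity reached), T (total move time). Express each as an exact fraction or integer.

vₘ²/aₘ = (53/4)²/7 = 2809/112
343/16 < 2809/112 so t_c = 0
v_peak = √(343/16·7) = √(2401/16) = 49/4
t_a = (49/4)/7 = 7/4; t_c = 0
T = 2·7/4 = 7/2

t_a=7/4 t_c=0 v_peak=49/4 T=7/2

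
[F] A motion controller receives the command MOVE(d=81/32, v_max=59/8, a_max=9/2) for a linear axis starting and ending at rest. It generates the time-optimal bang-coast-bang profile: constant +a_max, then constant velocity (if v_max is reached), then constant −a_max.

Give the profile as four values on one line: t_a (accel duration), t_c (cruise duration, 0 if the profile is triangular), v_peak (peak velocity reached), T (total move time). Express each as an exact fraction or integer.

t_a=3/4 t_c=0 v_peak=27/8 T=3/2

(v_max)²/a_max = (59/8)²/(9/2) = 3481/288
81/32 < 3481/288 so t_c = 0
v_peak = √(81/32·9/2) = √(729/64) = 27/8
t_a = (27/8)/(9/2) = 3/4; t_c = 0
T = 2·3/4 = 3/2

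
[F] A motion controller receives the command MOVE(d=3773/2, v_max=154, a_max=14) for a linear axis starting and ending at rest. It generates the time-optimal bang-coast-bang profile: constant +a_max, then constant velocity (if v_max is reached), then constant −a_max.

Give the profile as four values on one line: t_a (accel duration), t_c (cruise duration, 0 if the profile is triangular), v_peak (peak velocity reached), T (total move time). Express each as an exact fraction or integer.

t_a=11 t_c=5/4 v_peak=154 T=93/4

v_max²/a_max = 154²/14 = 1694
3773/2 ≥ 1694 → trapezoidal
t_a = 154/14 = 11; v_peak = 154
d_cruise = 3773/2 − 1694 = 385/2; t_c = (385/2)/154 = 5/4
T = 2·11 + 5/4 = 93/4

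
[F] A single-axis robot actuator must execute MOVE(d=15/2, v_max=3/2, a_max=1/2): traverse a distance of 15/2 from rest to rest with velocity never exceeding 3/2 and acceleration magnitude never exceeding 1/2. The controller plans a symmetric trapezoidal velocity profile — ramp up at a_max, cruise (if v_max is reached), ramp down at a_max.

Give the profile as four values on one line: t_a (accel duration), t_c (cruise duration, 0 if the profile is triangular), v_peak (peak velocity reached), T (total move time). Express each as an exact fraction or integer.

v_max²/a_max = (3/2)²/(1/2) = 9/2
15/2 ≥ 9/2 ⇒ cruise phase
t_a = (3/2)/(1/2) = 3; v_peak = 3/2
d_cruise = 15/2 − 9/2 = 3; t_c = 3/(3/2) = 2
T = 2·3 + 2 = 8

t_a=3 t_c=2 v_peak=3/2 T=8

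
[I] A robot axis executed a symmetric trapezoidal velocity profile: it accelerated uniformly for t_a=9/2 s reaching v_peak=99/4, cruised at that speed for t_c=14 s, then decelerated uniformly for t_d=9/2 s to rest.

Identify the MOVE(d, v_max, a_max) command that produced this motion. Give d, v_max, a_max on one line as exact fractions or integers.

d=3663/8 v_max=99/4 a_max=11/2

a_max = (99/4)/(9/2) = 11/2
d_a = ½·99/4·9/2 = 891/16; d_c = 99/4·14 = 693/2
d = 2·891/16 + 693/2 = 3663/8
t_c = 14 > 0 so v_max = 99/4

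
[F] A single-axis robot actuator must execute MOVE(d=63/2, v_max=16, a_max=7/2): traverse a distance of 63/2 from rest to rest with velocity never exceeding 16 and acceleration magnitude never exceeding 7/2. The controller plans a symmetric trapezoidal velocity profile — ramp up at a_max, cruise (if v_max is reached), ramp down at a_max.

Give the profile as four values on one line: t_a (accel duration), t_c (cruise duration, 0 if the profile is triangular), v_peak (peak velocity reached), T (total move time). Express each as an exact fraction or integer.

v_max²/a_max = 16²/(7/2) = 512/7
63/2 < 512/7 so t_c = 0
v_peak = √(63/2·7/2) = √(441/4) = 21/2
t_a = (21/2)/(7/2) = 3; t_c = 0
T = 2·3 = 6

t_a=3 t_c=0 v_peak=21/2 T=6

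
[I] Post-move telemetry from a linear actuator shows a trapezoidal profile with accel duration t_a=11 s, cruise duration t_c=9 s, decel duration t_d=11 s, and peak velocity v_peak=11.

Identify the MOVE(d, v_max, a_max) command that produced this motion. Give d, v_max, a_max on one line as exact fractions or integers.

a_max = 11/11 = 1
d_a = ½·11·11 = 121/2; d_c = 11·9 = 99
d = 2·121/2 + 99 = 220
t_c = 9 > 0 so v_max = 11

d=220 v_max=11 a_max=1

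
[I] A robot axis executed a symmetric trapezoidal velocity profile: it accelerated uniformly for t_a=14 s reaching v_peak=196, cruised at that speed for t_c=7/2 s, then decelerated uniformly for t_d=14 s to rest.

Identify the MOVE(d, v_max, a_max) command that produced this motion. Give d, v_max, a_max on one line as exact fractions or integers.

d=3430 v_max=196 a_max=14

a_max = 196/14 = 14
d_a = ½·196·14 = 1372; d_c = 196·7/2 = 686
d = 2·1372 + 686 = 3430
t_c = 7/2 > 0 so v_max = 196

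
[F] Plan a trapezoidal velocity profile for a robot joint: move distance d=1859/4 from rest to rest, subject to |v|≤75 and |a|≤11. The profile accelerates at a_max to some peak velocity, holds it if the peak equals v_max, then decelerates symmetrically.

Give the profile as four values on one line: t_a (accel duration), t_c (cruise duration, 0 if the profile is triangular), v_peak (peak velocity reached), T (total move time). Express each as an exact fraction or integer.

t_a=13/2 t_c=0 v_peak=143/2 T=13

vₘ²/aₘ = 75²/11 = 5625/11
1859/4 < 5625/11 so t_c = 0
v_peak = √(1859/4·11) = √(20449/4) = 143/2
t_a = (143/2)/11 = 13/2; t_c = 0
T = 2·13/2 = 13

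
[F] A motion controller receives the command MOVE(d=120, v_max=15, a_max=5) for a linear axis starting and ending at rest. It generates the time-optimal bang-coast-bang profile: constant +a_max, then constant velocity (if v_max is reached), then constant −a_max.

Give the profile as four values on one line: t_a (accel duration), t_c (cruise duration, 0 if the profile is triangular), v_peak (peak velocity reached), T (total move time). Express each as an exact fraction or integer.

t_a=3 t_c=5 v_peak=15 T=11

vₘ²/aₘ = 15²/5 = 45
120 ≥ 45 so v_max reached
t_a = 15/5 = 3; v_peak = 15
d_cruise = 120 − 45 = 75; t_c = 75/15 = 5
T = 2·3 + 5 = 11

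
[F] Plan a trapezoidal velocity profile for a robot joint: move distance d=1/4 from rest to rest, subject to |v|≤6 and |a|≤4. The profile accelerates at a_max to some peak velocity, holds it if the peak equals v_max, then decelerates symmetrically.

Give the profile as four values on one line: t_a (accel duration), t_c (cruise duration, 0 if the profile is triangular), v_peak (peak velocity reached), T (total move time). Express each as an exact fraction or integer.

vₘ²/aₘ = 6²/4 = 9
1/4 < 9 → triangular
v_peak = √(1/4·4) = √1 = 1
t_a = 1/4; t_c = 0
T = 2·1/4 = 1/2

t_a=1/4 t_c=0 v_peak=1 T=1/2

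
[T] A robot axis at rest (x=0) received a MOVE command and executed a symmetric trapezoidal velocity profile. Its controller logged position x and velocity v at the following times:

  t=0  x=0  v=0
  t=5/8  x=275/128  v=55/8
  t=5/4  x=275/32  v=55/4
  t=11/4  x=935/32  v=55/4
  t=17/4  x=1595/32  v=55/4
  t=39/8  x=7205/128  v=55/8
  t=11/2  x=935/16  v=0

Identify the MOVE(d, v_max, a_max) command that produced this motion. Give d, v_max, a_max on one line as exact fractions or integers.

d=935/16 v_max=55/4 a_max=11

final state: t=11/2, x=935/16, v=0 → d = 935/16
a_max = (55/8−0)/(5/8−0) = 11
max v = 55/4 over t∈[5/4,17/4] → v_max = 55/4
check: 55/4·(5/4+3) = 935/16 ✓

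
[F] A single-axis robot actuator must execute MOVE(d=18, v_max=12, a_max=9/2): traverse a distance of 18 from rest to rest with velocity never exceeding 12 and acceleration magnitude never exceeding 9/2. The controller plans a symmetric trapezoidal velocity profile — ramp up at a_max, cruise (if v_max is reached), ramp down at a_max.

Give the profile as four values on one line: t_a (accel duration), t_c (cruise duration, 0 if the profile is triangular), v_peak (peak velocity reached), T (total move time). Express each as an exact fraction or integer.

v_max²/a_max = 12²/(9/2) = 32
18 < 32 ⇒ no cruise
v_peak = √(18·9/2) = √81 = 9
t_a = 9/(9/2) = 2; t_c = 0
T = 2·2 = 4

t_a=2 t_c=0 v_peak=9 T=4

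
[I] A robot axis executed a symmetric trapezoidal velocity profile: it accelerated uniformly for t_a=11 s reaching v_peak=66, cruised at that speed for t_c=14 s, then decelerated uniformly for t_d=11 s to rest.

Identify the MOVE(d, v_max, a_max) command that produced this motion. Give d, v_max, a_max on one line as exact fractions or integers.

a_max = 66/11 = 6
d_a = ½·66·11 = 363; d_c = 66·14 = 924
d = 2·363 + 924 = 1650
t_c = 14 > 0 so v_max = 66

d=1650 v_max=66 a_max=6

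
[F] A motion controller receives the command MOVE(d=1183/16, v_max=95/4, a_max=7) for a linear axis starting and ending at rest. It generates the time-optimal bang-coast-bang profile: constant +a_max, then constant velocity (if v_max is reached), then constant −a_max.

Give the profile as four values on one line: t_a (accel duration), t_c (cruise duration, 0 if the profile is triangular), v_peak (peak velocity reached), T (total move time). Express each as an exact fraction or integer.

t_a=13/4 t_c=0 v_peak=91/4 T=13/2

vₘ²/aₘ = (95/4)²/7 = 9025/112
1183/16 < 9025/112 so t_c = 0
v_peak = √(1183/16·7) = √(8281/16) = 91/4
t_a = (91/4)/7 = 13/4; t_c = 0
T = 2·13/4 = 13/2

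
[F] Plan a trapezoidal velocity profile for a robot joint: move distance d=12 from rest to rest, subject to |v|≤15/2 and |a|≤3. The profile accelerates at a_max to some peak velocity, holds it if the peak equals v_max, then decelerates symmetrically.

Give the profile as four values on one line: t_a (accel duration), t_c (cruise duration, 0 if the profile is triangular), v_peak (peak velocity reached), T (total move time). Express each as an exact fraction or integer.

t_a=2 t_c=0 v_peak=6 T=4

vₘ²/aₘ = (15/2)²/3 = 75/4
12 < 75/4 so t_c = 0
v_peak = √(12·3) = √36 = 6
t_a = 6/3 = 2; t_c = 0
T = 2·2 = 4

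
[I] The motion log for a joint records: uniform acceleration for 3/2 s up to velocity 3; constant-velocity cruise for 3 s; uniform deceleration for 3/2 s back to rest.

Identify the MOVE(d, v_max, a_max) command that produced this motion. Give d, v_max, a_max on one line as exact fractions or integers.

a_max = 3/(3/2) = 2
d_a = ½·3·3/2 = 9/4; d_c = 3·3 = 9
d = 2·9/4 + 9 = 27/2
t_c = 3 > 0 → v_max = v_peak = 3

d=27/2 v_max=3 a_max=2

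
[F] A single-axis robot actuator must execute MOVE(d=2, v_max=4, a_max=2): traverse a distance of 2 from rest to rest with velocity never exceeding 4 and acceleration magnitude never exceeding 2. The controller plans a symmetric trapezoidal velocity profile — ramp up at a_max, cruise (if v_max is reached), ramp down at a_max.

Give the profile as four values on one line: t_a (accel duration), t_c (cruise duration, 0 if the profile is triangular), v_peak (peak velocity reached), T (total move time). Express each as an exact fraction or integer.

vₘ²/aₘ = 4²/2 = 8
2 < 8 ⇒ no cruise
v_peak = √(2·2) = √4 = 2
t_a = 2/2 = 1; t_c = 0
T = 2·1 = 2

t_a=1 t_c=0 v_peak=2 T=2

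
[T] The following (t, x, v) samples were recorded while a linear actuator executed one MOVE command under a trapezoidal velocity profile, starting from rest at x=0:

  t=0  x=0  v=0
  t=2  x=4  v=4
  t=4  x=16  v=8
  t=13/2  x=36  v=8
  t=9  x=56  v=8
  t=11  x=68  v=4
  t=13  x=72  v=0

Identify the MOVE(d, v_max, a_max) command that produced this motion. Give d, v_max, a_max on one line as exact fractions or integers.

d=72 v_max=8 a_max=2

final state: t=13, x=72, v=0 → d = 72
a_max = (4−0)/(2−0) = 2
max v = 8 over t∈[4,9] → v_max = 8
check: 8·(4+5) = 72 ✓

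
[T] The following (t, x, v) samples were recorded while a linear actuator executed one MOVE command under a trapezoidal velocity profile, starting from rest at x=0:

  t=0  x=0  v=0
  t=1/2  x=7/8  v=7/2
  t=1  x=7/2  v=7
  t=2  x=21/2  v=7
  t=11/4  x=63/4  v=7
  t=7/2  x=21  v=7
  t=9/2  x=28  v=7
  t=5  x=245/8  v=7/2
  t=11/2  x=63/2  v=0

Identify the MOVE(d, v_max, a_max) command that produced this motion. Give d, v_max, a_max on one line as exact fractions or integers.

final state: t=11/2, x=63/2, v=0 → d = 63/2
a_max = (7/2−0)/(1/2−0) = 7
max v = 7 over t∈[1,9/2] → v_max = 7
check: 7·(1+7/2) = 63/2 ✓

d=63/2 v_max=7 a_max=7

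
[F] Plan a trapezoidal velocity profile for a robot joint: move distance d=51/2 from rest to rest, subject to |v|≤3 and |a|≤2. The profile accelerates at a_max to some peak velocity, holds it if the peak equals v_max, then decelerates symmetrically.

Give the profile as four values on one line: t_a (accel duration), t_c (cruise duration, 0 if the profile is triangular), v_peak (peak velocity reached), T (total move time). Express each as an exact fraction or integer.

t_a=3/2 t_c=7 v_peak=3 T=10

vₘ²/aₘ = 3²/2 = 9/2
51/2 ≥ 9/2 ⇒ cruise phase
t_a = 3/2; v_peak = 3
d_cruise = 51/2 − 9/2 = 21; t_c = 21/3 = 7
T = 2·3/2 + 7 = 10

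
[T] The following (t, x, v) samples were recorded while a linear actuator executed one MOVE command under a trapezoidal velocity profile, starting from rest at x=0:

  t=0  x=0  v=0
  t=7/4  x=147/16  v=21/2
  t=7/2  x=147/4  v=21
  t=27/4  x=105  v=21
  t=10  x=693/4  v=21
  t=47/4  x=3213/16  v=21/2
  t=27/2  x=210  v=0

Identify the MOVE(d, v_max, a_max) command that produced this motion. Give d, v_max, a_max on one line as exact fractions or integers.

d=210 v_max=21 a_max=6

final state: t=27/2, x=210, v=0 → d = 210
a_max = (21/2−0)/(7/4−0) = 6
max v = 21 over t∈[7/2,10] → v_max = 21
check: 21·(7/2+13/2) = 210 ✓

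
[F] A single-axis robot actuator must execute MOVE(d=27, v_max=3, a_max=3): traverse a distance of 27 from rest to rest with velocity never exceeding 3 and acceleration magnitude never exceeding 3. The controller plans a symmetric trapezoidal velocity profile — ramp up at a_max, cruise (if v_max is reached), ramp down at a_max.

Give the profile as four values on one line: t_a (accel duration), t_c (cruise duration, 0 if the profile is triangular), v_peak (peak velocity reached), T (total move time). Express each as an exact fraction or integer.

(v_max)²/a_max = 3²/3 = 3
27 ≥ 3 → trapezoidal
t_a = 3/3 = 1; v_peak = 3
d_cruise = 27 − 3 = 24; t_c = 24/3 = 8
T = 2·1 + 8 = 10

t_a=1 t_c=8 v_peak=3 T=10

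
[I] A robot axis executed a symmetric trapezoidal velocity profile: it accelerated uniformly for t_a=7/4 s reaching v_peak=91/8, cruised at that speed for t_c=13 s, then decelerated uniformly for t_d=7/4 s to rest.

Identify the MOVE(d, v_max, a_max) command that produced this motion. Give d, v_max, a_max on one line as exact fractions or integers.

a_max = (91/8)/(7/4) = 13/2
d_a = ½·91/8·7/4 = 637/64; d_c = 91/8·13 = 1183/8
d = 2·637/64 + 1183/8 = 5369/32
t_c = 13 > 0 ⇒ limit active, v_max = 91/8

d=5369/32 v_max=91/8 a_max=13/2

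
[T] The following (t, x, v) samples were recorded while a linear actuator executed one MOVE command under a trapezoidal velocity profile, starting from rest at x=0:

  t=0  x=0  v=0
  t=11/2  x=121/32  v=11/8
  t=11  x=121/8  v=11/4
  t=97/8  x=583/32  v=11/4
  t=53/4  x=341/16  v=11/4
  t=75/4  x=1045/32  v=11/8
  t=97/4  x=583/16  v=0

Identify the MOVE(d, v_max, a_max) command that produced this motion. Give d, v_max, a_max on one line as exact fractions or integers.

d=583/16 v_max=11/4 a_max=1/4

final state: t=97/4, x=583/16, v=0 → d = 583/16
a_max = (11/8−0)/(11/2−0) = 1/4
max v = 11/4 over t∈[11,53/4] → v_max = 11/4
check: 11/4·(11+9/4) = 583/16 ✓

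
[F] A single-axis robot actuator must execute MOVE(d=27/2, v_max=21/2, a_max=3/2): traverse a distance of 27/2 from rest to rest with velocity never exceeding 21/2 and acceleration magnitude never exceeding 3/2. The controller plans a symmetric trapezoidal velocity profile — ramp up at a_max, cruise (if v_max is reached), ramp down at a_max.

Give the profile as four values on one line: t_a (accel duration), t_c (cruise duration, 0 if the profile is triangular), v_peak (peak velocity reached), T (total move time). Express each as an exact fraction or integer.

t_a=3 t_c=0 v_peak=9/2 T=6

v_max²/a_max = (21/2)²/(3/2) = 147/2
27/2 < 147/2 ⇒ no cruise
v_peak = √(27/2·3/2) = √(81/4) = 9/2
t_a = (9/2)/(3/2) = 3; t_c = 0
T = 2·3 = 6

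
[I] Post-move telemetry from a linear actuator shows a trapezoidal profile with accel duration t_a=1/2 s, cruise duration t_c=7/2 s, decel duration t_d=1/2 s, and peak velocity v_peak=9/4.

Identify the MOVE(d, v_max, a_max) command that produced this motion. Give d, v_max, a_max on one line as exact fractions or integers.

a_max = (9/4)/(1/2) = 9/2
d_a = ½·9/4·1/2 = 9/16; d_c = 9/4·7/2 = 63/8
d = 2·9/16 + 63/8 = 9
t_c = 7/2 > 0 → v_max = v_peak = 9/4

d=9 v_max=9/4 a_max=9/2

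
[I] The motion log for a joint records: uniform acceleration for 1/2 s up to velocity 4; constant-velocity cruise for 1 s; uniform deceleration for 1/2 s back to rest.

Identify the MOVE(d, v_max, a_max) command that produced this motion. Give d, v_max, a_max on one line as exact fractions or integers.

a_max = 4/(1/2) = 8
d_a = ½·4·1/2 = 1; d_c = 4·1 = 4
d = 2·1 + 4 = 6
t_c = 1 > 0 so v_max = 4

d=6 v_max=4 a_max=8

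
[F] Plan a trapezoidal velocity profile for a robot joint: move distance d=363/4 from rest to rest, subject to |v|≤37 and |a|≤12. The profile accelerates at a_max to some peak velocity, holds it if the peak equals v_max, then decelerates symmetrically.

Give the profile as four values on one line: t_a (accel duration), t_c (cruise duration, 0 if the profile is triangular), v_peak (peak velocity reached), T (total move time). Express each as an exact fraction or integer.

vₘ²/aₘ = 37²/12 = 1369/12
363/4 < 1369/12 → triangular
v_peak = √(363/4·12) = √1089 = 33
t_a = 33/12 = 11/4; t_c = 0
T = 2·11/4 = 11/2

t_a=11/4 t_c=0 v_peak=33 T=11/2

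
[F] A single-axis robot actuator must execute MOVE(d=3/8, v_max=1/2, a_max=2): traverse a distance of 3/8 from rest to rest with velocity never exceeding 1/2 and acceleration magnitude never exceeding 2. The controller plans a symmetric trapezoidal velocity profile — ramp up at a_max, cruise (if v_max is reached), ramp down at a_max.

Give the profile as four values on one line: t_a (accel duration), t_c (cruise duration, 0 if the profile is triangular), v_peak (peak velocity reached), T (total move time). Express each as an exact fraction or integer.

t_a=1/4 t_c=1/2 v_peak=1/2 T=1

v_max²/a_max = (1/2)²/2 = 1/8
3/8 ≥ 1/8 ⇒ cruise phase
t_a = (1/2)/2 = 1/4; v_peak = 1/2
d_cruise = 3/8 − 1/8 = 1/4; t_c = (1/4)/(1/2) = 1/2
T = 2·1/4 + 1/2 = 1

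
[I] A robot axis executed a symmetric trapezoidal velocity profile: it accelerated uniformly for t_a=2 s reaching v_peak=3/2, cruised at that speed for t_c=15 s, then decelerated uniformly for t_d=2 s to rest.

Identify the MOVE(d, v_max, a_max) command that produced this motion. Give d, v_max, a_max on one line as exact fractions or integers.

d=51/2 v_max=3/2 a_max=3/4

a_max = (3/2)/2 = 3/4
d_a = ½·3/2·2 = 3/2; d_c = 3/2·15 = 45/2
d = 2·3/2 + 45/2 = 51/2
t_c = 15 > 0 so v_max = 3/2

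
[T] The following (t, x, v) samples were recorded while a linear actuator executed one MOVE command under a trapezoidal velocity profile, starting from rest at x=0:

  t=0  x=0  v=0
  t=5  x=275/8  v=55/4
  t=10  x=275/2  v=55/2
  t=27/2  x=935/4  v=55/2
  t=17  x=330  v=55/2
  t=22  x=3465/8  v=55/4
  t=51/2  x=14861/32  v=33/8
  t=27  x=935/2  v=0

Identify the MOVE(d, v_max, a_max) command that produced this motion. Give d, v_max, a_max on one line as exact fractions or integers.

d=935/2 v_max=55/2 a_max=11/4

final state: t=27, x=935/2, v=0 → d = 935/2
a_max = (55/4−0)/(5−0) = 11/4
max v = 55/2 over t∈[10,17] → v_max = 55/2
check: 55/2·(10+7) = 935/2 ✓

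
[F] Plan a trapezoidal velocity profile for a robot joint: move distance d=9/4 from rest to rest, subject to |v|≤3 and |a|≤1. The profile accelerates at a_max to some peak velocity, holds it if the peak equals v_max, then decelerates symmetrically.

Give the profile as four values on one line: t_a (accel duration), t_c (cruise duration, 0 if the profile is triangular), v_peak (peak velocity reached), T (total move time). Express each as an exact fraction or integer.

(v_max)²/a_max = 3²/1 = 9
9/4 < 9 → triangular
v_peak = √(9/4·1) = √(9/4) = 3/2
t_a = (3/2)/1 = 3/2; t_c = 0
T = 2·3/2 = 3

t_a=3/2 t_c=0 v_peak=3/2 T=3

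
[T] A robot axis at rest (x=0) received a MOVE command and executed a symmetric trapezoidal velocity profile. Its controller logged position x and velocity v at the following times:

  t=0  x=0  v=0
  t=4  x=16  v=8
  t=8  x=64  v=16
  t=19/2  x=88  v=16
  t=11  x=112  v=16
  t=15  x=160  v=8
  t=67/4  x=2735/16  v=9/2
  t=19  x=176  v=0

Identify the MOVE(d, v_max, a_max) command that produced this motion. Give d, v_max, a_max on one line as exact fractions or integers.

final state: t=19, x=176, v=0 → d = 176
a_max = (8−0)/(4−0) = 2
max v = 16 over t∈[8,11] → v_max = 16
check: 16·(8+3) = 176 ✓

d=176 v_max=16 a_max=2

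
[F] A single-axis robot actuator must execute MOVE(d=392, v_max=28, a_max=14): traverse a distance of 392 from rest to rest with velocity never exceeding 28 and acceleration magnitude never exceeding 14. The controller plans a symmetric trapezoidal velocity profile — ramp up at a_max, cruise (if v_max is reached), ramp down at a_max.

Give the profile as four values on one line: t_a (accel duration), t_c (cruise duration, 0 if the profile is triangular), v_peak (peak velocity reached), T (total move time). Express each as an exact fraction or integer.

t_a=2 t_c=12 v_peak=28 T=16

vₘ²/aₘ = 28²/14 = 56
392 ≥ 56 → trapezoidal
t_a = 28/14 = 2; v_peak = 28
d_cruise = 392 − 56 = 336; t_c = 336/28 = 12
T = 2·2 + 12 = 16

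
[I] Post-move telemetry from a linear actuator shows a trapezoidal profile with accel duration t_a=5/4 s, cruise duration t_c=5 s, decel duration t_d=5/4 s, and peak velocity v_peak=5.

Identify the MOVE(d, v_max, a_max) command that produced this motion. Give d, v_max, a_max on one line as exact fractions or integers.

a_max = 5/(5/4) = 4
d_a = ½·5·5/4 = 25/8; d_c = 5·5 = 25
d = 2·25/8 + 25 = 125/4
t_c = 5 > 0 → v_max = v_peak = 5

d=125/4 v_max=5 a_max=4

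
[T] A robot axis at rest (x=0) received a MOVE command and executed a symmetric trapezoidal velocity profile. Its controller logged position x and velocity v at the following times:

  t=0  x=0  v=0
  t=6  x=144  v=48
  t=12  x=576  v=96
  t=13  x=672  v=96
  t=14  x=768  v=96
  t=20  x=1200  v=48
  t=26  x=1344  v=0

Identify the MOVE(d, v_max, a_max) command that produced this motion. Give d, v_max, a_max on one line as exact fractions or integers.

d=1344 v_max=96 a_max=8

final state: t=26, x=1344, v=0 → d = 1344
a_max = (48−0)/(6−0) = 8
max v = 96 over t∈[12,14] → v_max = 96
check: 96·(12+2) = 1344 ✓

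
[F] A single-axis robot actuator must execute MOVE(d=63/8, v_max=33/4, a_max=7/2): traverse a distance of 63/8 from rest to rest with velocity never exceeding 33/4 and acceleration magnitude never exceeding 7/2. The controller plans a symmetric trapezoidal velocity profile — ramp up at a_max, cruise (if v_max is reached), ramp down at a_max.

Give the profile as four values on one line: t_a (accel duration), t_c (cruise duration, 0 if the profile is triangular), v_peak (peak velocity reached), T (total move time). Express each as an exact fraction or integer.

t_a=3/2 t_c=0 v_peak=21/4 T=3

vₘ²/aₘ = (33/4)²/(7/2) = 1089/56
63/8 < 1089/56 → triangular
v_peak = √(63/8·7/2) = √(441/16) = 21/4
t_a = (21/4)/(7/2) = 3/2; t_c = 0
T = 2·3/2 = 3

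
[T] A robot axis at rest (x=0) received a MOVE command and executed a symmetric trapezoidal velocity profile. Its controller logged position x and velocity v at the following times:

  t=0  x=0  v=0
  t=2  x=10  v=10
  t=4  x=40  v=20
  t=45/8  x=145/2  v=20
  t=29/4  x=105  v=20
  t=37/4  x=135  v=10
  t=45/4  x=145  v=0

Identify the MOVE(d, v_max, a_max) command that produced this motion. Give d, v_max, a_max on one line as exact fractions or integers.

final state: t=45/4, x=145, v=0 → d = 145
a_max = (10−0)/(2−0) = 5
max v = 20 over t∈[4,29/4] → v_max = 20
check: 20·(4+13/4) = 145 ✓

d=145 v_max=20 a_max=5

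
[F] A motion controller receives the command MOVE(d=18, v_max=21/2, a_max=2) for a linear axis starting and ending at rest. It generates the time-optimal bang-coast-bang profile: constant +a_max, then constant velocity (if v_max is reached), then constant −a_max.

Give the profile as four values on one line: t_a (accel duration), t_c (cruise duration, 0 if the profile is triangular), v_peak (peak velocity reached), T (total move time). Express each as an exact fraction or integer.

t_a=3 t_c=0 v_peak=6 T=6

v_max²/a_max = (21/2)²/2 = 441/8
18 < 441/8 so t_c = 0
v_peak = √(18·2) = √36 = 6
t_a = 6/2 = 3; t_c = 0
T = 2·3 = 6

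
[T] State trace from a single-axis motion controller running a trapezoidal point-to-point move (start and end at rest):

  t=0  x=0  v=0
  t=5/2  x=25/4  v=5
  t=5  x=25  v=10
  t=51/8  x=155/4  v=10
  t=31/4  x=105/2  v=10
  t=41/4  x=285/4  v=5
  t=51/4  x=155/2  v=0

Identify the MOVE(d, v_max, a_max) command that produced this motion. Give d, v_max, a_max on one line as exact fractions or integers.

final state: t=51/4, x=155/2, v=0 → d = 155/2
a_max = (5−0)/(5/2−0) = 2
max v = 10 over t∈[5,31/4] → v_max = 10
check: 10·(5+11/4) = 155/2 ✓

d=155/2 v_max=10 a_max=2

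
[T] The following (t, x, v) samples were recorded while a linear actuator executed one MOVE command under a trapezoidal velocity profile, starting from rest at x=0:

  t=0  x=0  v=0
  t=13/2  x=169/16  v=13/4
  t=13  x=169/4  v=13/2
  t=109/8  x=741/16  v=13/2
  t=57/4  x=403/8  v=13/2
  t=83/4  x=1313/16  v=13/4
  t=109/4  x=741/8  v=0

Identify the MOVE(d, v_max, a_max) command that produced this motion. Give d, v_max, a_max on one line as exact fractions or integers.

final state: t=109/4, x=741/8, v=0 → d = 741/8
a_max = (13/4−0)/(13/2−0) = 1/2
max v = 13/2 over t∈[13,57/4] → v_max = 13/2
check: 13/2·(13+5/4) = 741/8 ✓

d=741/8 v_max=13/2 a_max=1/2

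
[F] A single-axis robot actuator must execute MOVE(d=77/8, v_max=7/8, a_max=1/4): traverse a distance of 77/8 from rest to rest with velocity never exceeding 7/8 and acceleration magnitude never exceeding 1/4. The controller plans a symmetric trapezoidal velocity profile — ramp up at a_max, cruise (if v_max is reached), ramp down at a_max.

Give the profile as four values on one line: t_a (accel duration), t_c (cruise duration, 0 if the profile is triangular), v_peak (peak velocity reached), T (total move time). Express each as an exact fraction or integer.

t_a=7/2 t_c=15/2 v_peak=7/8 T=29/2

vₘ²/aₘ = (7/8)²/(1/4) = 49/16
77/8 ≥ 49/16 ⇒ cruise phase
t_a = (7/8)/(1/4) = 7/2; v_peak = 7/8
d_cruise = 77/8 − 49/16 = 105/16; t_c = (105/16)/(7/8) = 15/2
T = 2·7/2 + 15/2 = 29/2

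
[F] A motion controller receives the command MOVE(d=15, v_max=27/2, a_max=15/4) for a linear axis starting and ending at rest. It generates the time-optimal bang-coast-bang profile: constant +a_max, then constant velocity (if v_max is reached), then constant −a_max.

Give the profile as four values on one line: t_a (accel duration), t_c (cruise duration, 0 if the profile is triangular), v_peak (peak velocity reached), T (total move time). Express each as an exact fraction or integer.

t_a=2 t_c=0 v_peak=15/2 T=4

v_max²/a_max = (27/2)²/(15/4) = 243/5
15 < 243/5 → triangular
v_peak = √(15·15/4) = √(225/4) = 15/2
t_a = (15/2)/(15/4) = 2; t_c = 0
T = 2·2 = 4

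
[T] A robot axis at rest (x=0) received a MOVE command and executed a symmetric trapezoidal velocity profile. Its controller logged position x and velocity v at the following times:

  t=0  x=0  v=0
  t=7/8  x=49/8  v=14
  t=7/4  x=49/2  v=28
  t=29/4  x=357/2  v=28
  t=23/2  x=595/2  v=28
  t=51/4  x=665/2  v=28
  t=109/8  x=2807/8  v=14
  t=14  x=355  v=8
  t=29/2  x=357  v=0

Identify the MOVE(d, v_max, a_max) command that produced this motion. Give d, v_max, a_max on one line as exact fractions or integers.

d=357 v_max=28 a_max=16

final state: t=29/2, x=357, v=0 → d = 357
a_max = (14−0)/(7/8−0) = 16
max v = 28 over t∈[7/4,51/4] → v_max = 28
check: 28·(7/4+11) = 357 ✓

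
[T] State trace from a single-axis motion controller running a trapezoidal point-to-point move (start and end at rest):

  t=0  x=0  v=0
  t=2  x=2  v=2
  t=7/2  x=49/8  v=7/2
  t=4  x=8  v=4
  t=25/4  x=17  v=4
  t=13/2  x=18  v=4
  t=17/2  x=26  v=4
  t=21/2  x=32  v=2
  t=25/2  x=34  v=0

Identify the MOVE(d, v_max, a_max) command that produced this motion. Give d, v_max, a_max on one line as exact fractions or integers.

final state: t=25/2, x=34, v=0 → d = 34
a_max = (2−0)/(2−0) = 1
max v = 4 over t∈[4,17/2] → v_max = 4
check: 4·(4+9/2) = 34 ✓

d=34 v_max=4 a_max=1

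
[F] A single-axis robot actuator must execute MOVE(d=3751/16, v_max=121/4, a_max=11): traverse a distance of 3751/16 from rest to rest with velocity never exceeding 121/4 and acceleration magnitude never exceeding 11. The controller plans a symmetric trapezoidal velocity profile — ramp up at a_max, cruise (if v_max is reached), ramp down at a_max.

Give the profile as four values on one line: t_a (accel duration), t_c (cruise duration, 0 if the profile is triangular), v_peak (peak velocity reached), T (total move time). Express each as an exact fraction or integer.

vₘ²/aₘ = (121/4)²/11 = 1331/16
3751/16 ≥ 1331/16 so v_max reached
t_a = (121/4)/11 = 11/4; v_peak = 121/4
d_cruise = 3751/16 − 1331/16 = 605/4; t_c = (605/4)/(121/4) = 5
T = 2·11/4 + 5 = 21/2

t_a=11/4 t_c=5 v_peak=121/4 T=21/2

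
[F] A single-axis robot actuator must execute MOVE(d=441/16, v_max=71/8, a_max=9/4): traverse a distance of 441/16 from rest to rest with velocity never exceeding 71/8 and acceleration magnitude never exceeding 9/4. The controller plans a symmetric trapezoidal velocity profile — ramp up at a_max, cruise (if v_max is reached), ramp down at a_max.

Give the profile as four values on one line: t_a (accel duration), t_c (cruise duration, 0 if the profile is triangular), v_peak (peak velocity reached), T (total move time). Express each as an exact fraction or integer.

(v_max)²/a_max = (71/8)²/(9/4) = 5041/144
441/16 < 5041/144 → triangular
v_peak = √(441/16·9/4) = √(3969/64) = 63/8
t_a = (63/8)/(9/4) = 7/2; t_c = 0
T = 2·7/2 = 7

t_a=7/2 t_c=0 v_peak=63/8 T=7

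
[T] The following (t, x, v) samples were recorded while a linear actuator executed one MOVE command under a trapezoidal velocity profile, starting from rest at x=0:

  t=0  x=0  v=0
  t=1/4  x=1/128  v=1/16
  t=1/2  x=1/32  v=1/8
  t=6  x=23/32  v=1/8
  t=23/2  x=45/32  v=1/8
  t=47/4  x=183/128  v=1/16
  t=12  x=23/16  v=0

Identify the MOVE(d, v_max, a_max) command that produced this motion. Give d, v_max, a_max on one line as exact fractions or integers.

d=23/16 v_max=1/8 a_max=1/4

final state: t=12, x=23/16, v=0 → d = 23/16
a_max = (1/16−0)/(1/4−0) = 1/4
max v = 1/8 over t∈[1/2,23/2] → v_max = 1/8
check: 1/8·(1/2+11) = 23/16 ✓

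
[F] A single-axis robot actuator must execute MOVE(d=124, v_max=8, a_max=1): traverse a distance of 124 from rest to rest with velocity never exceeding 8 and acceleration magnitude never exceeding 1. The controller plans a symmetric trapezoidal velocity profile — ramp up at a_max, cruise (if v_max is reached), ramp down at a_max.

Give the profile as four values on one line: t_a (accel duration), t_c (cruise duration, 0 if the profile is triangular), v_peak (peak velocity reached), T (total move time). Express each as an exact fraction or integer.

(v_max)²/a_max = 8²/1 = 64
124 ≥ 64 ⇒ cruise phase
t_a = 8/1 = 8; v_peak = 8
d_cruise = 124 − 64 = 60; t_c = 60/8 = 15/2
T = 2·8 + 15/2 = 47/2

t_a=8 t_c=15/2 v_peak=8 T=47/2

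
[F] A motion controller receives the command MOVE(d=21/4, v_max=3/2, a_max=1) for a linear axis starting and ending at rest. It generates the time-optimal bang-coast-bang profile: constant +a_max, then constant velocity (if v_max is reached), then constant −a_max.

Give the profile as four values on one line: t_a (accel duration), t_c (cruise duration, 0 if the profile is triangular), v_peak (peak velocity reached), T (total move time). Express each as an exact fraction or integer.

vₘ²/aₘ = (3/2)²/1 = 9/4
21/4 ≥ 9/4 ⇒ cruise phase
t_a = (3/2)/1 = 3/2; v_peak = 3/2
d_cruise = 21/4 − 9/4 = 3; t_c = 3/(3/2) = 2
T = 2·3/2 + 2 = 5

t_a=3/2 t_c=2 v_peak=3/2 T=5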